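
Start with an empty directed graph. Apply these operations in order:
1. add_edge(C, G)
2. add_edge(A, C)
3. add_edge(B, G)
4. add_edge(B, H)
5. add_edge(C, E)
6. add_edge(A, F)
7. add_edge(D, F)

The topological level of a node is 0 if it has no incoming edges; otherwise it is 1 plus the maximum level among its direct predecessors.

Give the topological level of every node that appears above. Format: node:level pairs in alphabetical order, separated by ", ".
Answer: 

Op 1: add_edge(C, G). Edges now: 1
Op 2: add_edge(A, C). Edges now: 2
Op 3: add_edge(B, G). Edges now: 3
Op 4: add_edge(B, H). Edges now: 4
Op 5: add_edge(C, E). Edges now: 5
Op 6: add_edge(A, F). Edges now: 6
Op 7: add_edge(D, F). Edges now: 7
Compute levels (Kahn BFS):
  sources (in-degree 0): A, B, D
  process A: level=0
    A->C: in-degree(C)=0, level(C)=1, enqueue
    A->F: in-degree(F)=1, level(F)>=1
  process B: level=0
    B->G: in-degree(G)=1, level(G)>=1
    B->H: in-degree(H)=0, level(H)=1, enqueue
  process D: level=0
    D->F: in-degree(F)=0, level(F)=1, enqueue
  process C: level=1
    C->E: in-degree(E)=0, level(E)=2, enqueue
    C->G: in-degree(G)=0, level(G)=2, enqueue
  process H: level=1
  process F: level=1
  process E: level=2
  process G: level=2
All levels: A:0, B:0, C:1, D:0, E:2, F:1, G:2, H:1

Answer: A:0, B:0, C:1, D:0, E:2, F:1, G:2, H:1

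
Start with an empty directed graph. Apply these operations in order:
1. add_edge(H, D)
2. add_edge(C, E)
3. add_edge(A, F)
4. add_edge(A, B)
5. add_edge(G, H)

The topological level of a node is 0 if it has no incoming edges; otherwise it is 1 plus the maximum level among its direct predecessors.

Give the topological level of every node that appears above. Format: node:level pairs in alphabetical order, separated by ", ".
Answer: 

Op 1: add_edge(H, D). Edges now: 1
Op 2: add_edge(C, E). Edges now: 2
Op 3: add_edge(A, F). Edges now: 3
Op 4: add_edge(A, B). Edges now: 4
Op 5: add_edge(G, H). Edges now: 5
Compute levels (Kahn BFS):
  sources (in-degree 0): A, C, G
  process A: level=0
    A->B: in-degree(B)=0, level(B)=1, enqueue
    A->F: in-degree(F)=0, level(F)=1, enqueue
  process C: level=0
    C->E: in-degree(E)=0, level(E)=1, enqueue
  process G: level=0
    G->H: in-degree(H)=0, level(H)=1, enqueue
  process B: level=1
  process F: level=1
  process E: level=1
  process H: level=1
    H->D: in-degree(D)=0, level(D)=2, enqueue
  process D: level=2
All levels: A:0, B:1, C:0, D:2, E:1, F:1, G:0, H:1

Answer: A:0, B:1, C:0, D:2, E:1, F:1, G:0, H:1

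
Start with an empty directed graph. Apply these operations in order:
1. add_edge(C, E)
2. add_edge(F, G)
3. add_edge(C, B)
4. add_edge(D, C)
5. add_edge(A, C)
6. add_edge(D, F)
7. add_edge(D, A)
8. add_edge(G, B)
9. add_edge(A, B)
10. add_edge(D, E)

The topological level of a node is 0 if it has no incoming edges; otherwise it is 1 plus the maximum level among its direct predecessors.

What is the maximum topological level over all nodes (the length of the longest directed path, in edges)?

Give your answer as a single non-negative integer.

Op 1: add_edge(C, E). Edges now: 1
Op 2: add_edge(F, G). Edges now: 2
Op 3: add_edge(C, B). Edges now: 3
Op 4: add_edge(D, C). Edges now: 4
Op 5: add_edge(A, C). Edges now: 5
Op 6: add_edge(D, F). Edges now: 6
Op 7: add_edge(D, A). Edges now: 7
Op 8: add_edge(G, B). Edges now: 8
Op 9: add_edge(A, B). Edges now: 9
Op 10: add_edge(D, E). Edges now: 10
Compute levels (Kahn BFS):
  sources (in-degree 0): D
  process D: level=0
    D->A: in-degree(A)=0, level(A)=1, enqueue
    D->C: in-degree(C)=1, level(C)>=1
    D->E: in-degree(E)=1, level(E)>=1
    D->F: in-degree(F)=0, level(F)=1, enqueue
  process A: level=1
    A->B: in-degree(B)=2, level(B)>=2
    A->C: in-degree(C)=0, level(C)=2, enqueue
  process F: level=1
    F->G: in-degree(G)=0, level(G)=2, enqueue
  process C: level=2
    C->B: in-degree(B)=1, level(B)>=3
    C->E: in-degree(E)=0, level(E)=3, enqueue
  process G: level=2
    G->B: in-degree(B)=0, level(B)=3, enqueue
  process E: level=3
  process B: level=3
All levels: A:1, B:3, C:2, D:0, E:3, F:1, G:2
max level = 3

Answer: 3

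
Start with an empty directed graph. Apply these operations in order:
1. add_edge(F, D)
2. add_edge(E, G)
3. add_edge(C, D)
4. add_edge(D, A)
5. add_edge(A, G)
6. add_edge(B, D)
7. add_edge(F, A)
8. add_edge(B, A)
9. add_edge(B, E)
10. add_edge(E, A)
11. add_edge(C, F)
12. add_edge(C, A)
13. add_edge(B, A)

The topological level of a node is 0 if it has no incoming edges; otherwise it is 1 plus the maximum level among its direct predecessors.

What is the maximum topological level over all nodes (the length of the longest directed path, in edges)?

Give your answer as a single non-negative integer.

Answer: 4

Derivation:
Op 1: add_edge(F, D). Edges now: 1
Op 2: add_edge(E, G). Edges now: 2
Op 3: add_edge(C, D). Edges now: 3
Op 4: add_edge(D, A). Edges now: 4
Op 5: add_edge(A, G). Edges now: 5
Op 6: add_edge(B, D). Edges now: 6
Op 7: add_edge(F, A). Edges now: 7
Op 8: add_edge(B, A). Edges now: 8
Op 9: add_edge(B, E). Edges now: 9
Op 10: add_edge(E, A). Edges now: 10
Op 11: add_edge(C, F). Edges now: 11
Op 12: add_edge(C, A). Edges now: 12
Op 13: add_edge(B, A) (duplicate, no change). Edges now: 12
Compute levels (Kahn BFS):
  sources (in-degree 0): B, C
  process B: level=0
    B->A: in-degree(A)=4, level(A)>=1
    B->D: in-degree(D)=2, level(D)>=1
    B->E: in-degree(E)=0, level(E)=1, enqueue
  process C: level=0
    C->A: in-degree(A)=3, level(A)>=1
    C->D: in-degree(D)=1, level(D)>=1
    C->F: in-degree(F)=0, level(F)=1, enqueue
  process E: level=1
    E->A: in-degree(A)=2, level(A)>=2
    E->G: in-degree(G)=1, level(G)>=2
  process F: level=1
    F->A: in-degree(A)=1, level(A)>=2
    F->D: in-degree(D)=0, level(D)=2, enqueue
  process D: level=2
    D->A: in-degree(A)=0, level(A)=3, enqueue
  process A: level=3
    A->G: in-degree(G)=0, level(G)=4, enqueue
  process G: level=4
All levels: A:3, B:0, C:0, D:2, E:1, F:1, G:4
max level = 4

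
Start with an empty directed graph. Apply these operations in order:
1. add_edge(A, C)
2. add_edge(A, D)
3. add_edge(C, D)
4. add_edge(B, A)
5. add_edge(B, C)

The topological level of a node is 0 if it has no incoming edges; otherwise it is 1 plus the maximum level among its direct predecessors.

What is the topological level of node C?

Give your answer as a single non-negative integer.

Op 1: add_edge(A, C). Edges now: 1
Op 2: add_edge(A, D). Edges now: 2
Op 3: add_edge(C, D). Edges now: 3
Op 4: add_edge(B, A). Edges now: 4
Op 5: add_edge(B, C). Edges now: 5
Compute levels (Kahn BFS):
  sources (in-degree 0): B
  process B: level=0
    B->A: in-degree(A)=0, level(A)=1, enqueue
    B->C: in-degree(C)=1, level(C)>=1
  process A: level=1
    A->C: in-degree(C)=0, level(C)=2, enqueue
    A->D: in-degree(D)=1, level(D)>=2
  process C: level=2
    C->D: in-degree(D)=0, level(D)=3, enqueue
  process D: level=3
All levels: A:1, B:0, C:2, D:3
level(C) = 2

Answer: 2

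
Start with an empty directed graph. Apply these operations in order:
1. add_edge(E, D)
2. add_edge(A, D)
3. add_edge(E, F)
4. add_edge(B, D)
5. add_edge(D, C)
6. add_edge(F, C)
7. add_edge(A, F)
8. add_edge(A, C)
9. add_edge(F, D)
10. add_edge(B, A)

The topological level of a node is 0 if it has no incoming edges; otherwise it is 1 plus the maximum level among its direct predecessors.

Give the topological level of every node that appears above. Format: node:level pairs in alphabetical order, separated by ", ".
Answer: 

Answer: A:1, B:0, C:4, D:3, E:0, F:2

Derivation:
Op 1: add_edge(E, D). Edges now: 1
Op 2: add_edge(A, D). Edges now: 2
Op 3: add_edge(E, F). Edges now: 3
Op 4: add_edge(B, D). Edges now: 4
Op 5: add_edge(D, C). Edges now: 5
Op 6: add_edge(F, C). Edges now: 6
Op 7: add_edge(A, F). Edges now: 7
Op 8: add_edge(A, C). Edges now: 8
Op 9: add_edge(F, D). Edges now: 9
Op 10: add_edge(B, A). Edges now: 10
Compute levels (Kahn BFS):
  sources (in-degree 0): B, E
  process B: level=0
    B->A: in-degree(A)=0, level(A)=1, enqueue
    B->D: in-degree(D)=3, level(D)>=1
  process E: level=0
    E->D: in-degree(D)=2, level(D)>=1
    E->F: in-degree(F)=1, level(F)>=1
  process A: level=1
    A->C: in-degree(C)=2, level(C)>=2
    A->D: in-degree(D)=1, level(D)>=2
    A->F: in-degree(F)=0, level(F)=2, enqueue
  process F: level=2
    F->C: in-degree(C)=1, level(C)>=3
    F->D: in-degree(D)=0, level(D)=3, enqueue
  process D: level=3
    D->C: in-degree(C)=0, level(C)=4, enqueue
  process C: level=4
All levels: A:1, B:0, C:4, D:3, E:0, F:2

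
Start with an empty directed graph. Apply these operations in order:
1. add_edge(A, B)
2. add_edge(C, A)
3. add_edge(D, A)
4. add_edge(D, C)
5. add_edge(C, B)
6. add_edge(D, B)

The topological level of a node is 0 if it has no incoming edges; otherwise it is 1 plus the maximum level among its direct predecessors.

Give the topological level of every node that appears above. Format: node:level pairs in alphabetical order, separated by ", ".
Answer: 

Answer: A:2, B:3, C:1, D:0

Derivation:
Op 1: add_edge(A, B). Edges now: 1
Op 2: add_edge(C, A). Edges now: 2
Op 3: add_edge(D, A). Edges now: 3
Op 4: add_edge(D, C). Edges now: 4
Op 5: add_edge(C, B). Edges now: 5
Op 6: add_edge(D, B). Edges now: 6
Compute levels (Kahn BFS):
  sources (in-degree 0): D
  process D: level=0
    D->A: in-degree(A)=1, level(A)>=1
    D->B: in-degree(B)=2, level(B)>=1
    D->C: in-degree(C)=0, level(C)=1, enqueue
  process C: level=1
    C->A: in-degree(A)=0, level(A)=2, enqueue
    C->B: in-degree(B)=1, level(B)>=2
  process A: level=2
    A->B: in-degree(B)=0, level(B)=3, enqueue
  process B: level=3
All levels: A:2, B:3, C:1, D:0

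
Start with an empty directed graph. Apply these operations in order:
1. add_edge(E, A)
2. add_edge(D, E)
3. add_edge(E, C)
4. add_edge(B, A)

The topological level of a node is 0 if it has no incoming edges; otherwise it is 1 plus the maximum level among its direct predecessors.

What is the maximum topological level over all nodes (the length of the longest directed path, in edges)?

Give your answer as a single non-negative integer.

Answer: 2

Derivation:
Op 1: add_edge(E, A). Edges now: 1
Op 2: add_edge(D, E). Edges now: 2
Op 3: add_edge(E, C). Edges now: 3
Op 4: add_edge(B, A). Edges now: 4
Compute levels (Kahn BFS):
  sources (in-degree 0): B, D
  process B: level=0
    B->A: in-degree(A)=1, level(A)>=1
  process D: level=0
    D->E: in-degree(E)=0, level(E)=1, enqueue
  process E: level=1
    E->A: in-degree(A)=0, level(A)=2, enqueue
    E->C: in-degree(C)=0, level(C)=2, enqueue
  process A: level=2
  process C: level=2
All levels: A:2, B:0, C:2, D:0, E:1
max level = 2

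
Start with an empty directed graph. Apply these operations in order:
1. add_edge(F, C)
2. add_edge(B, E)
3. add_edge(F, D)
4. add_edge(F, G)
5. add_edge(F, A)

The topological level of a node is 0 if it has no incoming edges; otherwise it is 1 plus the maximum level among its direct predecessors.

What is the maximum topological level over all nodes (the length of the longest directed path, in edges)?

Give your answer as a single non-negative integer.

Op 1: add_edge(F, C). Edges now: 1
Op 2: add_edge(B, E). Edges now: 2
Op 3: add_edge(F, D). Edges now: 3
Op 4: add_edge(F, G). Edges now: 4
Op 5: add_edge(F, A). Edges now: 5
Compute levels (Kahn BFS):
  sources (in-degree 0): B, F
  process B: level=0
    B->E: in-degree(E)=0, level(E)=1, enqueue
  process F: level=0
    F->A: in-degree(A)=0, level(A)=1, enqueue
    F->C: in-degree(C)=0, level(C)=1, enqueue
    F->D: in-degree(D)=0, level(D)=1, enqueue
    F->G: in-degree(G)=0, level(G)=1, enqueue
  process E: level=1
  process A: level=1
  process C: level=1
  process D: level=1
  process G: level=1
All levels: A:1, B:0, C:1, D:1, E:1, F:0, G:1
max level = 1

Answer: 1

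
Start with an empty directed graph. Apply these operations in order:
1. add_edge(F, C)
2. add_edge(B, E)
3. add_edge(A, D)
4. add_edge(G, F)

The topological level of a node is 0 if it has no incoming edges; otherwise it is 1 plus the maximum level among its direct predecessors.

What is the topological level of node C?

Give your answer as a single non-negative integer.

Answer: 2

Derivation:
Op 1: add_edge(F, C). Edges now: 1
Op 2: add_edge(B, E). Edges now: 2
Op 3: add_edge(A, D). Edges now: 3
Op 4: add_edge(G, F). Edges now: 4
Compute levels (Kahn BFS):
  sources (in-degree 0): A, B, G
  process A: level=0
    A->D: in-degree(D)=0, level(D)=1, enqueue
  process B: level=0
    B->E: in-degree(E)=0, level(E)=1, enqueue
  process G: level=0
    G->F: in-degree(F)=0, level(F)=1, enqueue
  process D: level=1
  process E: level=1
  process F: level=1
    F->C: in-degree(C)=0, level(C)=2, enqueue
  process C: level=2
All levels: A:0, B:0, C:2, D:1, E:1, F:1, G:0
level(C) = 2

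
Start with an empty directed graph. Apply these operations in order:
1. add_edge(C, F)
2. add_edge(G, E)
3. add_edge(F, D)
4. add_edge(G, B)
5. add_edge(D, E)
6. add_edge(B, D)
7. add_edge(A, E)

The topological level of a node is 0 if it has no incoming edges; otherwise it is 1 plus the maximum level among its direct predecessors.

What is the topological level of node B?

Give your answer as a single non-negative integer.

Answer: 1

Derivation:
Op 1: add_edge(C, F). Edges now: 1
Op 2: add_edge(G, E). Edges now: 2
Op 3: add_edge(F, D). Edges now: 3
Op 4: add_edge(G, B). Edges now: 4
Op 5: add_edge(D, E). Edges now: 5
Op 6: add_edge(B, D). Edges now: 6
Op 7: add_edge(A, E). Edges now: 7
Compute levels (Kahn BFS):
  sources (in-degree 0): A, C, G
  process A: level=0
    A->E: in-degree(E)=2, level(E)>=1
  process C: level=0
    C->F: in-degree(F)=0, level(F)=1, enqueue
  process G: level=0
    G->B: in-degree(B)=0, level(B)=1, enqueue
    G->E: in-degree(E)=1, level(E)>=1
  process F: level=1
    F->D: in-degree(D)=1, level(D)>=2
  process B: level=1
    B->D: in-degree(D)=0, level(D)=2, enqueue
  process D: level=2
    D->E: in-degree(E)=0, level(E)=3, enqueue
  process E: level=3
All levels: A:0, B:1, C:0, D:2, E:3, F:1, G:0
level(B) = 1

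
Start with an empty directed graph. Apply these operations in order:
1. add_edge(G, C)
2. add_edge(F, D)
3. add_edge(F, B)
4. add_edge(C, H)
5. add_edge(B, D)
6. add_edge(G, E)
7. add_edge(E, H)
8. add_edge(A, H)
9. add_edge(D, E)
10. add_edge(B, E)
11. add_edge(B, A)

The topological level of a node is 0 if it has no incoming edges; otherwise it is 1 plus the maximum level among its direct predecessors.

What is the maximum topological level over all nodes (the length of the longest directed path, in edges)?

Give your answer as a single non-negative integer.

Op 1: add_edge(G, C). Edges now: 1
Op 2: add_edge(F, D). Edges now: 2
Op 3: add_edge(F, B). Edges now: 3
Op 4: add_edge(C, H). Edges now: 4
Op 5: add_edge(B, D). Edges now: 5
Op 6: add_edge(G, E). Edges now: 6
Op 7: add_edge(E, H). Edges now: 7
Op 8: add_edge(A, H). Edges now: 8
Op 9: add_edge(D, E). Edges now: 9
Op 10: add_edge(B, E). Edges now: 10
Op 11: add_edge(B, A). Edges now: 11
Compute levels (Kahn BFS):
  sources (in-degree 0): F, G
  process F: level=0
    F->B: in-degree(B)=0, level(B)=1, enqueue
    F->D: in-degree(D)=1, level(D)>=1
  process G: level=0
    G->C: in-degree(C)=0, level(C)=1, enqueue
    G->E: in-degree(E)=2, level(E)>=1
  process B: level=1
    B->A: in-degree(A)=0, level(A)=2, enqueue
    B->D: in-degree(D)=0, level(D)=2, enqueue
    B->E: in-degree(E)=1, level(E)>=2
  process C: level=1
    C->H: in-degree(H)=2, level(H)>=2
  process A: level=2
    A->H: in-degree(H)=1, level(H)>=3
  process D: level=2
    D->E: in-degree(E)=0, level(E)=3, enqueue
  process E: level=3
    E->H: in-degree(H)=0, level(H)=4, enqueue
  process H: level=4
All levels: A:2, B:1, C:1, D:2, E:3, F:0, G:0, H:4
max level = 4

Answer: 4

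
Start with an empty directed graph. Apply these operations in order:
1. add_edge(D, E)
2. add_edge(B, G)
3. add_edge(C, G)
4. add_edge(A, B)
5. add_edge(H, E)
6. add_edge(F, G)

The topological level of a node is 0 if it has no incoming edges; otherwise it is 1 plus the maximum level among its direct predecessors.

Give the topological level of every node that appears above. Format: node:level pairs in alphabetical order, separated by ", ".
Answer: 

Op 1: add_edge(D, E). Edges now: 1
Op 2: add_edge(B, G). Edges now: 2
Op 3: add_edge(C, G). Edges now: 3
Op 4: add_edge(A, B). Edges now: 4
Op 5: add_edge(H, E). Edges now: 5
Op 6: add_edge(F, G). Edges now: 6
Compute levels (Kahn BFS):
  sources (in-degree 0): A, C, D, F, H
  process A: level=0
    A->B: in-degree(B)=0, level(B)=1, enqueue
  process C: level=0
    C->G: in-degree(G)=2, level(G)>=1
  process D: level=0
    D->E: in-degree(E)=1, level(E)>=1
  process F: level=0
    F->G: in-degree(G)=1, level(G)>=1
  process H: level=0
    H->E: in-degree(E)=0, level(E)=1, enqueue
  process B: level=1
    B->G: in-degree(G)=0, level(G)=2, enqueue
  process E: level=1
  process G: level=2
All levels: A:0, B:1, C:0, D:0, E:1, F:0, G:2, H:0

Answer: A:0, B:1, C:0, D:0, E:1, F:0, G:2, H:0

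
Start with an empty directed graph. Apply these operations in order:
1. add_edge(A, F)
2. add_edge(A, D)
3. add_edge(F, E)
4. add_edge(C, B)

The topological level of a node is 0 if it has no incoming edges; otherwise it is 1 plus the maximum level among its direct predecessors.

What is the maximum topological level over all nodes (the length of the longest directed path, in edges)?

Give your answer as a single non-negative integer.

Answer: 2

Derivation:
Op 1: add_edge(A, F). Edges now: 1
Op 2: add_edge(A, D). Edges now: 2
Op 3: add_edge(F, E). Edges now: 3
Op 4: add_edge(C, B). Edges now: 4
Compute levels (Kahn BFS):
  sources (in-degree 0): A, C
  process A: level=0
    A->D: in-degree(D)=0, level(D)=1, enqueue
    A->F: in-degree(F)=0, level(F)=1, enqueue
  process C: level=0
    C->B: in-degree(B)=0, level(B)=1, enqueue
  process D: level=1
  process F: level=1
    F->E: in-degree(E)=0, level(E)=2, enqueue
  process B: level=1
  process E: level=2
All levels: A:0, B:1, C:0, D:1, E:2, F:1
max level = 2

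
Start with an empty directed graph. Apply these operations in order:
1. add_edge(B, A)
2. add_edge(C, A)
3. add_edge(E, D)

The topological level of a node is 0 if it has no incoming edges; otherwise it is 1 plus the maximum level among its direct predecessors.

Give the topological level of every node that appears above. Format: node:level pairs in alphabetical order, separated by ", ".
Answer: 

Answer: A:1, B:0, C:0, D:1, E:0

Derivation:
Op 1: add_edge(B, A). Edges now: 1
Op 2: add_edge(C, A). Edges now: 2
Op 3: add_edge(E, D). Edges now: 3
Compute levels (Kahn BFS):
  sources (in-degree 0): B, C, E
  process B: level=0
    B->A: in-degree(A)=1, level(A)>=1
  process C: level=0
    C->A: in-degree(A)=0, level(A)=1, enqueue
  process E: level=0
    E->D: in-degree(D)=0, level(D)=1, enqueue
  process A: level=1
  process D: level=1
All levels: A:1, B:0, C:0, D:1, E:0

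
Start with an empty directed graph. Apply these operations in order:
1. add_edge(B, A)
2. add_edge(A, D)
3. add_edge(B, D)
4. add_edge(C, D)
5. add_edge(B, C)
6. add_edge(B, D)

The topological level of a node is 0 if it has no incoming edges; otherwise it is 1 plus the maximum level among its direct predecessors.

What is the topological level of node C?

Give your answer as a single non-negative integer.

Answer: 1

Derivation:
Op 1: add_edge(B, A). Edges now: 1
Op 2: add_edge(A, D). Edges now: 2
Op 3: add_edge(B, D). Edges now: 3
Op 4: add_edge(C, D). Edges now: 4
Op 5: add_edge(B, C). Edges now: 5
Op 6: add_edge(B, D) (duplicate, no change). Edges now: 5
Compute levels (Kahn BFS):
  sources (in-degree 0): B
  process B: level=0
    B->A: in-degree(A)=0, level(A)=1, enqueue
    B->C: in-degree(C)=0, level(C)=1, enqueue
    B->D: in-degree(D)=2, level(D)>=1
  process A: level=1
    A->D: in-degree(D)=1, level(D)>=2
  process C: level=1
    C->D: in-degree(D)=0, level(D)=2, enqueue
  process D: level=2
All levels: A:1, B:0, C:1, D:2
level(C) = 1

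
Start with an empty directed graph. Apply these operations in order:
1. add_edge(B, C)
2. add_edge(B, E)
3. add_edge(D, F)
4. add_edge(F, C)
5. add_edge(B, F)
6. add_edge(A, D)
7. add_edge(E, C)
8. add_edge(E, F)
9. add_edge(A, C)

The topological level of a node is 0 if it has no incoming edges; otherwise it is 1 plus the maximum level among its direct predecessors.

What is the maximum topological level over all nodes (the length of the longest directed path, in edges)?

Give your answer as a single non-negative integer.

Op 1: add_edge(B, C). Edges now: 1
Op 2: add_edge(B, E). Edges now: 2
Op 3: add_edge(D, F). Edges now: 3
Op 4: add_edge(F, C). Edges now: 4
Op 5: add_edge(B, F). Edges now: 5
Op 6: add_edge(A, D). Edges now: 6
Op 7: add_edge(E, C). Edges now: 7
Op 8: add_edge(E, F). Edges now: 8
Op 9: add_edge(A, C). Edges now: 9
Compute levels (Kahn BFS):
  sources (in-degree 0): A, B
  process A: level=0
    A->C: in-degree(C)=3, level(C)>=1
    A->D: in-degree(D)=0, level(D)=1, enqueue
  process B: level=0
    B->C: in-degree(C)=2, level(C)>=1
    B->E: in-degree(E)=0, level(E)=1, enqueue
    B->F: in-degree(F)=2, level(F)>=1
  process D: level=1
    D->F: in-degree(F)=1, level(F)>=2
  process E: level=1
    E->C: in-degree(C)=1, level(C)>=2
    E->F: in-degree(F)=0, level(F)=2, enqueue
  process F: level=2
    F->C: in-degree(C)=0, level(C)=3, enqueue
  process C: level=3
All levels: A:0, B:0, C:3, D:1, E:1, F:2
max level = 3

Answer: 3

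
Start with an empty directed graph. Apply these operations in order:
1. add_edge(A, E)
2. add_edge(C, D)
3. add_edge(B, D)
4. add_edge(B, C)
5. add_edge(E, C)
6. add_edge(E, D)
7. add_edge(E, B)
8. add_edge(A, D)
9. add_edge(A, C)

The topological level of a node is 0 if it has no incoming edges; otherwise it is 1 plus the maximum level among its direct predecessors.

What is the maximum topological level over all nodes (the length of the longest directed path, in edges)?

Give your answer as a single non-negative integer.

Op 1: add_edge(A, E). Edges now: 1
Op 2: add_edge(C, D). Edges now: 2
Op 3: add_edge(B, D). Edges now: 3
Op 4: add_edge(B, C). Edges now: 4
Op 5: add_edge(E, C). Edges now: 5
Op 6: add_edge(E, D). Edges now: 6
Op 7: add_edge(E, B). Edges now: 7
Op 8: add_edge(A, D). Edges now: 8
Op 9: add_edge(A, C). Edges now: 9
Compute levels (Kahn BFS):
  sources (in-degree 0): A
  process A: level=0
    A->C: in-degree(C)=2, level(C)>=1
    A->D: in-degree(D)=3, level(D)>=1
    A->E: in-degree(E)=0, level(E)=1, enqueue
  process E: level=1
    E->B: in-degree(B)=0, level(B)=2, enqueue
    E->C: in-degree(C)=1, level(C)>=2
    E->D: in-degree(D)=2, level(D)>=2
  process B: level=2
    B->C: in-degree(C)=0, level(C)=3, enqueue
    B->D: in-degree(D)=1, level(D)>=3
  process C: level=3
    C->D: in-degree(D)=0, level(D)=4, enqueue
  process D: level=4
All levels: A:0, B:2, C:3, D:4, E:1
max level = 4

Answer: 4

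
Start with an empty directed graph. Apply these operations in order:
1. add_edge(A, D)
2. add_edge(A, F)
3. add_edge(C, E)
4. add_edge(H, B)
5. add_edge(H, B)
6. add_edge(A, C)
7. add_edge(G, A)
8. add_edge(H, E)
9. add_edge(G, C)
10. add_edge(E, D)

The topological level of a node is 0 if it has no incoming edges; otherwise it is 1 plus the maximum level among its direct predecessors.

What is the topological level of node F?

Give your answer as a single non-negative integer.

Answer: 2

Derivation:
Op 1: add_edge(A, D). Edges now: 1
Op 2: add_edge(A, F). Edges now: 2
Op 3: add_edge(C, E). Edges now: 3
Op 4: add_edge(H, B). Edges now: 4
Op 5: add_edge(H, B) (duplicate, no change). Edges now: 4
Op 6: add_edge(A, C). Edges now: 5
Op 7: add_edge(G, A). Edges now: 6
Op 8: add_edge(H, E). Edges now: 7
Op 9: add_edge(G, C). Edges now: 8
Op 10: add_edge(E, D). Edges now: 9
Compute levels (Kahn BFS):
  sources (in-degree 0): G, H
  process G: level=0
    G->A: in-degree(A)=0, level(A)=1, enqueue
    G->C: in-degree(C)=1, level(C)>=1
  process H: level=0
    H->B: in-degree(B)=0, level(B)=1, enqueue
    H->E: in-degree(E)=1, level(E)>=1
  process A: level=1
    A->C: in-degree(C)=0, level(C)=2, enqueue
    A->D: in-degree(D)=1, level(D)>=2
    A->F: in-degree(F)=0, level(F)=2, enqueue
  process B: level=1
  process C: level=2
    C->E: in-degree(E)=0, level(E)=3, enqueue
  process F: level=2
  process E: level=3
    E->D: in-degree(D)=0, level(D)=4, enqueue
  process D: level=4
All levels: A:1, B:1, C:2, D:4, E:3, F:2, G:0, H:0
level(F) = 2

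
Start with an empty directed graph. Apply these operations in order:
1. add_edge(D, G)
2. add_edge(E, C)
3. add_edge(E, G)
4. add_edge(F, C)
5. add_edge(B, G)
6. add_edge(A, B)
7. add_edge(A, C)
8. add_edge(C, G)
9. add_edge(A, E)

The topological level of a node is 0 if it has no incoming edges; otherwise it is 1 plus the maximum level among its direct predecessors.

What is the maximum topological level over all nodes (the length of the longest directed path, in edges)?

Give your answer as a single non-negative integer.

Answer: 3

Derivation:
Op 1: add_edge(D, G). Edges now: 1
Op 2: add_edge(E, C). Edges now: 2
Op 3: add_edge(E, G). Edges now: 3
Op 4: add_edge(F, C). Edges now: 4
Op 5: add_edge(B, G). Edges now: 5
Op 6: add_edge(A, B). Edges now: 6
Op 7: add_edge(A, C). Edges now: 7
Op 8: add_edge(C, G). Edges now: 8
Op 9: add_edge(A, E). Edges now: 9
Compute levels (Kahn BFS):
  sources (in-degree 0): A, D, F
  process A: level=0
    A->B: in-degree(B)=0, level(B)=1, enqueue
    A->C: in-degree(C)=2, level(C)>=1
    A->E: in-degree(E)=0, level(E)=1, enqueue
  process D: level=0
    D->G: in-degree(G)=3, level(G)>=1
  process F: level=0
    F->C: in-degree(C)=1, level(C)>=1
  process B: level=1
    B->G: in-degree(G)=2, level(G)>=2
  process E: level=1
    E->C: in-degree(C)=0, level(C)=2, enqueue
    E->G: in-degree(G)=1, level(G)>=2
  process C: level=2
    C->G: in-degree(G)=0, level(G)=3, enqueue
  process G: level=3
All levels: A:0, B:1, C:2, D:0, E:1, F:0, G:3
max level = 3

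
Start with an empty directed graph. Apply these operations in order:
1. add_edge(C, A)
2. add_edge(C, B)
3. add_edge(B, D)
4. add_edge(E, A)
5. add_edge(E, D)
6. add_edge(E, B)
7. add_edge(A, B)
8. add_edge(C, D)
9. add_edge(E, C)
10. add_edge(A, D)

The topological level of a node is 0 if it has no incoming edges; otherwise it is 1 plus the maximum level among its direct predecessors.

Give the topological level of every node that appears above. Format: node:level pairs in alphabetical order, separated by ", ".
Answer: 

Op 1: add_edge(C, A). Edges now: 1
Op 2: add_edge(C, B). Edges now: 2
Op 3: add_edge(B, D). Edges now: 3
Op 4: add_edge(E, A). Edges now: 4
Op 5: add_edge(E, D). Edges now: 5
Op 6: add_edge(E, B). Edges now: 6
Op 7: add_edge(A, B). Edges now: 7
Op 8: add_edge(C, D). Edges now: 8
Op 9: add_edge(E, C). Edges now: 9
Op 10: add_edge(A, D). Edges now: 10
Compute levels (Kahn BFS):
  sources (in-degree 0): E
  process E: level=0
    E->A: in-degree(A)=1, level(A)>=1
    E->B: in-degree(B)=2, level(B)>=1
    E->C: in-degree(C)=0, level(C)=1, enqueue
    E->D: in-degree(D)=3, level(D)>=1
  process C: level=1
    C->A: in-degree(A)=0, level(A)=2, enqueue
    C->B: in-degree(B)=1, level(B)>=2
    C->D: in-degree(D)=2, level(D)>=2
  process A: level=2
    A->B: in-degree(B)=0, level(B)=3, enqueue
    A->D: in-degree(D)=1, level(D)>=3
  process B: level=3
    B->D: in-degree(D)=0, level(D)=4, enqueue
  process D: level=4
All levels: A:2, B:3, C:1, D:4, E:0

Answer: A:2, B:3, C:1, D:4, E:0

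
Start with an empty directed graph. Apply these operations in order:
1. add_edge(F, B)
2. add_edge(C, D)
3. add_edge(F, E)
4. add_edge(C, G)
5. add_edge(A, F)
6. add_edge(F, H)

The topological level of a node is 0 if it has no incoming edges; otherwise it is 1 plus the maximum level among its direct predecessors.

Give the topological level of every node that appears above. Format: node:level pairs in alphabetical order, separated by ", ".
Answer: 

Answer: A:0, B:2, C:0, D:1, E:2, F:1, G:1, H:2

Derivation:
Op 1: add_edge(F, B). Edges now: 1
Op 2: add_edge(C, D). Edges now: 2
Op 3: add_edge(F, E). Edges now: 3
Op 4: add_edge(C, G). Edges now: 4
Op 5: add_edge(A, F). Edges now: 5
Op 6: add_edge(F, H). Edges now: 6
Compute levels (Kahn BFS):
  sources (in-degree 0): A, C
  process A: level=0
    A->F: in-degree(F)=0, level(F)=1, enqueue
  process C: level=0
    C->D: in-degree(D)=0, level(D)=1, enqueue
    C->G: in-degree(G)=0, level(G)=1, enqueue
  process F: level=1
    F->B: in-degree(B)=0, level(B)=2, enqueue
    F->E: in-degree(E)=0, level(E)=2, enqueue
    F->H: in-degree(H)=0, level(H)=2, enqueue
  process D: level=1
  process G: level=1
  process B: level=2
  process E: level=2
  process H: level=2
All levels: A:0, B:2, C:0, D:1, E:2, F:1, G:1, H:2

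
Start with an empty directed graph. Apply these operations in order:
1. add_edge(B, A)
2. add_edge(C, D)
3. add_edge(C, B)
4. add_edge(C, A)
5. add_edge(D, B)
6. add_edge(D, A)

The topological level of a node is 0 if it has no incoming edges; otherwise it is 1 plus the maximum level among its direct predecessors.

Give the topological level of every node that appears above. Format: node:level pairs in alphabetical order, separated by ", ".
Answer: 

Op 1: add_edge(B, A). Edges now: 1
Op 2: add_edge(C, D). Edges now: 2
Op 3: add_edge(C, B). Edges now: 3
Op 4: add_edge(C, A). Edges now: 4
Op 5: add_edge(D, B). Edges now: 5
Op 6: add_edge(D, A). Edges now: 6
Compute levels (Kahn BFS):
  sources (in-degree 0): C
  process C: level=0
    C->A: in-degree(A)=2, level(A)>=1
    C->B: in-degree(B)=1, level(B)>=1
    C->D: in-degree(D)=0, level(D)=1, enqueue
  process D: level=1
    D->A: in-degree(A)=1, level(A)>=2
    D->B: in-degree(B)=0, level(B)=2, enqueue
  process B: level=2
    B->A: in-degree(A)=0, level(A)=3, enqueue
  process A: level=3
All levels: A:3, B:2, C:0, D:1

Answer: A:3, B:2, C:0, D:1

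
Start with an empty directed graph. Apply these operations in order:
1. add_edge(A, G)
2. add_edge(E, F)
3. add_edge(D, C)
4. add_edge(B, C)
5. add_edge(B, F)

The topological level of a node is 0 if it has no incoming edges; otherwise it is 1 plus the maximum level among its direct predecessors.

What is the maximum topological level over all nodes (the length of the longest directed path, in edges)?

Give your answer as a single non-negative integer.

Op 1: add_edge(A, G). Edges now: 1
Op 2: add_edge(E, F). Edges now: 2
Op 3: add_edge(D, C). Edges now: 3
Op 4: add_edge(B, C). Edges now: 4
Op 5: add_edge(B, F). Edges now: 5
Compute levels (Kahn BFS):
  sources (in-degree 0): A, B, D, E
  process A: level=0
    A->G: in-degree(G)=0, level(G)=1, enqueue
  process B: level=0
    B->C: in-degree(C)=1, level(C)>=1
    B->F: in-degree(F)=1, level(F)>=1
  process D: level=0
    D->C: in-degree(C)=0, level(C)=1, enqueue
  process E: level=0
    E->F: in-degree(F)=0, level(F)=1, enqueue
  process G: level=1
  process C: level=1
  process F: level=1
All levels: A:0, B:0, C:1, D:0, E:0, F:1, G:1
max level = 1

Answer: 1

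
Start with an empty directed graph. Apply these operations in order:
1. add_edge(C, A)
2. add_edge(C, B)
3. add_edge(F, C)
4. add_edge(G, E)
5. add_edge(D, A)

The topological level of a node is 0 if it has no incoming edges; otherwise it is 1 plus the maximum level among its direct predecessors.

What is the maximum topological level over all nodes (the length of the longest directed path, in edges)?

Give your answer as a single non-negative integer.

Op 1: add_edge(C, A). Edges now: 1
Op 2: add_edge(C, B). Edges now: 2
Op 3: add_edge(F, C). Edges now: 3
Op 4: add_edge(G, E). Edges now: 4
Op 5: add_edge(D, A). Edges now: 5
Compute levels (Kahn BFS):
  sources (in-degree 0): D, F, G
  process D: level=0
    D->A: in-degree(A)=1, level(A)>=1
  process F: level=0
    F->C: in-degree(C)=0, level(C)=1, enqueue
  process G: level=0
    G->E: in-degree(E)=0, level(E)=1, enqueue
  process C: level=1
    C->A: in-degree(A)=0, level(A)=2, enqueue
    C->B: in-degree(B)=0, level(B)=2, enqueue
  process E: level=1
  process A: level=2
  process B: level=2
All levels: A:2, B:2, C:1, D:0, E:1, F:0, G:0
max level = 2

Answer: 2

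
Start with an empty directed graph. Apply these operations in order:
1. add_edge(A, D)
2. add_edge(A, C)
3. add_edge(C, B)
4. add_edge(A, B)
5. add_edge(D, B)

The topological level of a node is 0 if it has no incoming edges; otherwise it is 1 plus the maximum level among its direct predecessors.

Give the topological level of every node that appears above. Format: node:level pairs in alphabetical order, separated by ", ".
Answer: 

Answer: A:0, B:2, C:1, D:1

Derivation:
Op 1: add_edge(A, D). Edges now: 1
Op 2: add_edge(A, C). Edges now: 2
Op 3: add_edge(C, B). Edges now: 3
Op 4: add_edge(A, B). Edges now: 4
Op 5: add_edge(D, B). Edges now: 5
Compute levels (Kahn BFS):
  sources (in-degree 0): A
  process A: level=0
    A->B: in-degree(B)=2, level(B)>=1
    A->C: in-degree(C)=0, level(C)=1, enqueue
    A->D: in-degree(D)=0, level(D)=1, enqueue
  process C: level=1
    C->B: in-degree(B)=1, level(B)>=2
  process D: level=1
    D->B: in-degree(B)=0, level(B)=2, enqueue
  process B: level=2
All levels: A:0, B:2, C:1, D:1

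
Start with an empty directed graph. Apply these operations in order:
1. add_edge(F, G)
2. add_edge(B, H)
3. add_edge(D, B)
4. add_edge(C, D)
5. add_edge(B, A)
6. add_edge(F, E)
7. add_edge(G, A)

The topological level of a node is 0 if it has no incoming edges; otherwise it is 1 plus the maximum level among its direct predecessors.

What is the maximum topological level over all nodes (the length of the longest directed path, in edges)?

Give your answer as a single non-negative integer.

Op 1: add_edge(F, G). Edges now: 1
Op 2: add_edge(B, H). Edges now: 2
Op 3: add_edge(D, B). Edges now: 3
Op 4: add_edge(C, D). Edges now: 4
Op 5: add_edge(B, A). Edges now: 5
Op 6: add_edge(F, E). Edges now: 6
Op 7: add_edge(G, A). Edges now: 7
Compute levels (Kahn BFS):
  sources (in-degree 0): C, F
  process C: level=0
    C->D: in-degree(D)=0, level(D)=1, enqueue
  process F: level=0
    F->E: in-degree(E)=0, level(E)=1, enqueue
    F->G: in-degree(G)=0, level(G)=1, enqueue
  process D: level=1
    D->B: in-degree(B)=0, level(B)=2, enqueue
  process E: level=1
  process G: level=1
    G->A: in-degree(A)=1, level(A)>=2
  process B: level=2
    B->A: in-degree(A)=0, level(A)=3, enqueue
    B->H: in-degree(H)=0, level(H)=3, enqueue
  process A: level=3
  process H: level=3
All levels: A:3, B:2, C:0, D:1, E:1, F:0, G:1, H:3
max level = 3

Answer: 3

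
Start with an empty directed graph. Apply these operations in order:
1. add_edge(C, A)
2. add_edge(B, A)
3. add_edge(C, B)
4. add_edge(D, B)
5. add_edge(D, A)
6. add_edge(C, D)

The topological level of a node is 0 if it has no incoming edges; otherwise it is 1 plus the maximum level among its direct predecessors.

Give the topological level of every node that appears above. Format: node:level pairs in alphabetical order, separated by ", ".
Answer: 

Answer: A:3, B:2, C:0, D:1

Derivation:
Op 1: add_edge(C, A). Edges now: 1
Op 2: add_edge(B, A). Edges now: 2
Op 3: add_edge(C, B). Edges now: 3
Op 4: add_edge(D, B). Edges now: 4
Op 5: add_edge(D, A). Edges now: 5
Op 6: add_edge(C, D). Edges now: 6
Compute levels (Kahn BFS):
  sources (in-degree 0): C
  process C: level=0
    C->A: in-degree(A)=2, level(A)>=1
    C->B: in-degree(B)=1, level(B)>=1
    C->D: in-degree(D)=0, level(D)=1, enqueue
  process D: level=1
    D->A: in-degree(A)=1, level(A)>=2
    D->B: in-degree(B)=0, level(B)=2, enqueue
  process B: level=2
    B->A: in-degree(A)=0, level(A)=3, enqueue
  process A: level=3
All levels: A:3, B:2, C:0, D:1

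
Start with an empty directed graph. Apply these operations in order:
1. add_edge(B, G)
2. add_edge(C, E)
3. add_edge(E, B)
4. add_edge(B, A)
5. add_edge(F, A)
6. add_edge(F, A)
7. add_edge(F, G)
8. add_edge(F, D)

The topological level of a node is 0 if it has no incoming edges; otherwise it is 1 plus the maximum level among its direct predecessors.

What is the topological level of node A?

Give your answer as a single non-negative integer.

Answer: 3

Derivation:
Op 1: add_edge(B, G). Edges now: 1
Op 2: add_edge(C, E). Edges now: 2
Op 3: add_edge(E, B). Edges now: 3
Op 4: add_edge(B, A). Edges now: 4
Op 5: add_edge(F, A). Edges now: 5
Op 6: add_edge(F, A) (duplicate, no change). Edges now: 5
Op 7: add_edge(F, G). Edges now: 6
Op 8: add_edge(F, D). Edges now: 7
Compute levels (Kahn BFS):
  sources (in-degree 0): C, F
  process C: level=0
    C->E: in-degree(E)=0, level(E)=1, enqueue
  process F: level=0
    F->A: in-degree(A)=1, level(A)>=1
    F->D: in-degree(D)=0, level(D)=1, enqueue
    F->G: in-degree(G)=1, level(G)>=1
  process E: level=1
    E->B: in-degree(B)=0, level(B)=2, enqueue
  process D: level=1
  process B: level=2
    B->A: in-degree(A)=0, level(A)=3, enqueue
    B->G: in-degree(G)=0, level(G)=3, enqueue
  process A: level=3
  process G: level=3
All levels: A:3, B:2, C:0, D:1, E:1, F:0, G:3
level(A) = 3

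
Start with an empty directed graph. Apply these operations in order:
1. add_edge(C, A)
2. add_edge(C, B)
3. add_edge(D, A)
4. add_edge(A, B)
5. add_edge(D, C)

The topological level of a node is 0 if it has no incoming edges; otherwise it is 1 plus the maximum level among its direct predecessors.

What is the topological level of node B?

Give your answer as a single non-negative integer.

Op 1: add_edge(C, A). Edges now: 1
Op 2: add_edge(C, B). Edges now: 2
Op 3: add_edge(D, A). Edges now: 3
Op 4: add_edge(A, B). Edges now: 4
Op 5: add_edge(D, C). Edges now: 5
Compute levels (Kahn BFS):
  sources (in-degree 0): D
  process D: level=0
    D->A: in-degree(A)=1, level(A)>=1
    D->C: in-degree(C)=0, level(C)=1, enqueue
  process C: level=1
    C->A: in-degree(A)=0, level(A)=2, enqueue
    C->B: in-degree(B)=1, level(B)>=2
  process A: level=2
    A->B: in-degree(B)=0, level(B)=3, enqueue
  process B: level=3
All levels: A:2, B:3, C:1, D:0
level(B) = 3

Answer: 3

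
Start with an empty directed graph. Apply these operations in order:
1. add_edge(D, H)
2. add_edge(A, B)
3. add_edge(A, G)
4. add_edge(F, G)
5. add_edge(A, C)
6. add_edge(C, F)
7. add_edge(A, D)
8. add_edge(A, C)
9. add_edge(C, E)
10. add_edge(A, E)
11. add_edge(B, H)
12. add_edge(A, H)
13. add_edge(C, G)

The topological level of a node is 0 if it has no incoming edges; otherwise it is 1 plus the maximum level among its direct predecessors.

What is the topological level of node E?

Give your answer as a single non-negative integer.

Op 1: add_edge(D, H). Edges now: 1
Op 2: add_edge(A, B). Edges now: 2
Op 3: add_edge(A, G). Edges now: 3
Op 4: add_edge(F, G). Edges now: 4
Op 5: add_edge(A, C). Edges now: 5
Op 6: add_edge(C, F). Edges now: 6
Op 7: add_edge(A, D). Edges now: 7
Op 8: add_edge(A, C) (duplicate, no change). Edges now: 7
Op 9: add_edge(C, E). Edges now: 8
Op 10: add_edge(A, E). Edges now: 9
Op 11: add_edge(B, H). Edges now: 10
Op 12: add_edge(A, H). Edges now: 11
Op 13: add_edge(C, G). Edges now: 12
Compute levels (Kahn BFS):
  sources (in-degree 0): A
  process A: level=0
    A->B: in-degree(B)=0, level(B)=1, enqueue
    A->C: in-degree(C)=0, level(C)=1, enqueue
    A->D: in-degree(D)=0, level(D)=1, enqueue
    A->E: in-degree(E)=1, level(E)>=1
    A->G: in-degree(G)=2, level(G)>=1
    A->H: in-degree(H)=2, level(H)>=1
  process B: level=1
    B->H: in-degree(H)=1, level(H)>=2
  process C: level=1
    C->E: in-degree(E)=0, level(E)=2, enqueue
    C->F: in-degree(F)=0, level(F)=2, enqueue
    C->G: in-degree(G)=1, level(G)>=2
  process D: level=1
    D->H: in-degree(H)=0, level(H)=2, enqueue
  process E: level=2
  process F: level=2
    F->G: in-degree(G)=0, level(G)=3, enqueue
  process H: level=2
  process G: level=3
All levels: A:0, B:1, C:1, D:1, E:2, F:2, G:3, H:2
level(E) = 2

Answer: 2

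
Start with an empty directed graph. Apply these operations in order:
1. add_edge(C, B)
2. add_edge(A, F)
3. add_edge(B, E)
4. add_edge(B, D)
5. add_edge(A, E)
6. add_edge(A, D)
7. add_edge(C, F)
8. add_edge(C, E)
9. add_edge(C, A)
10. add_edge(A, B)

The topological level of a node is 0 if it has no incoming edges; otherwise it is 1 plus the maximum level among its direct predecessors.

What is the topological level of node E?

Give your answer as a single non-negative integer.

Answer: 3

Derivation:
Op 1: add_edge(C, B). Edges now: 1
Op 2: add_edge(A, F). Edges now: 2
Op 3: add_edge(B, E). Edges now: 3
Op 4: add_edge(B, D). Edges now: 4
Op 5: add_edge(A, E). Edges now: 5
Op 6: add_edge(A, D). Edges now: 6
Op 7: add_edge(C, F). Edges now: 7
Op 8: add_edge(C, E). Edges now: 8
Op 9: add_edge(C, A). Edges now: 9
Op 10: add_edge(A, B). Edges now: 10
Compute levels (Kahn BFS):
  sources (in-degree 0): C
  process C: level=0
    C->A: in-degree(A)=0, level(A)=1, enqueue
    C->B: in-degree(B)=1, level(B)>=1
    C->E: in-degree(E)=2, level(E)>=1
    C->F: in-degree(F)=1, level(F)>=1
  process A: level=1
    A->B: in-degree(B)=0, level(B)=2, enqueue
    A->D: in-degree(D)=1, level(D)>=2
    A->E: in-degree(E)=1, level(E)>=2
    A->F: in-degree(F)=0, level(F)=2, enqueue
  process B: level=2
    B->D: in-degree(D)=0, level(D)=3, enqueue
    B->E: in-degree(E)=0, level(E)=3, enqueue
  process F: level=2
  process D: level=3
  process E: level=3
All levels: A:1, B:2, C:0, D:3, E:3, F:2
level(E) = 3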